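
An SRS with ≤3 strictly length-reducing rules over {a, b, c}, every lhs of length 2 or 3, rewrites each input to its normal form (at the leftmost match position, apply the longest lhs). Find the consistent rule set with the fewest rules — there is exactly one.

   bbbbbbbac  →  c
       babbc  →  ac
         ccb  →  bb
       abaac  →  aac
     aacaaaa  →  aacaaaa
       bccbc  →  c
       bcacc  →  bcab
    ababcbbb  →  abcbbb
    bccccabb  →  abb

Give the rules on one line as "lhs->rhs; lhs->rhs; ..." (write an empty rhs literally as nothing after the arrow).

ba->; bbc->ac; cc->b

  | bbbbbbbac => bbbbbbc => bbbbac => bbbc => bac => c
  | babbc => bbc => ac
  | ccb => bb
  | abaac => aac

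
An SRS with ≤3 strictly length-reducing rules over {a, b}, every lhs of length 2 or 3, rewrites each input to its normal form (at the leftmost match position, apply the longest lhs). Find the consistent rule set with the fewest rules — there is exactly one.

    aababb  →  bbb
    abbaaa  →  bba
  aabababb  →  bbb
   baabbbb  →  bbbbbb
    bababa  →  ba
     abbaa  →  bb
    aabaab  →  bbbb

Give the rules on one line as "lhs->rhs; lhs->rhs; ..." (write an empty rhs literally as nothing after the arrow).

aa->b; ab->

  | aababb => bbabb => bbb
  | abbaaa => baaa => bba
  | aabababb => bbababb => bbabb => bbb
  | baabbbb => bbbbbb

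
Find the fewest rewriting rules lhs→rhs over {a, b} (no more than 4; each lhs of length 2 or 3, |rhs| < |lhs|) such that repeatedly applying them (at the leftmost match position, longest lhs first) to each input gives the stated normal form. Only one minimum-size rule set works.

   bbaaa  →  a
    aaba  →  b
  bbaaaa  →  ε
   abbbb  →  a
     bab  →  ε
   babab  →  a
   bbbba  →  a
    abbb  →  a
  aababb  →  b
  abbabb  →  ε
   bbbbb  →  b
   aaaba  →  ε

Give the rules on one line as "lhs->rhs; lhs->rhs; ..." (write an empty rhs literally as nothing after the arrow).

aa->; ab->a; ba->b; bb->

  | bbaaa => aaa => a
  | aaba => ba => b
  | bbaaaa => aaaa => aa => ε
  | abbbb => abbb => abb => ab => a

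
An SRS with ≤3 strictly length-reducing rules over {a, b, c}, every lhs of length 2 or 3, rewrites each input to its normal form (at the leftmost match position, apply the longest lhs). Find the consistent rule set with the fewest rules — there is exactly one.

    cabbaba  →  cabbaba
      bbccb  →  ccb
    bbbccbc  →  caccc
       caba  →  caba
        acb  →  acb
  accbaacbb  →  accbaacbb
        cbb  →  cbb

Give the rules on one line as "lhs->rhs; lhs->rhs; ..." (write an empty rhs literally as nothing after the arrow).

bbb->ca; bc->c

  | cabbaba
  | bbccb => bccb => ccb
  | bbbccbc => caccbc => caccc
  | caba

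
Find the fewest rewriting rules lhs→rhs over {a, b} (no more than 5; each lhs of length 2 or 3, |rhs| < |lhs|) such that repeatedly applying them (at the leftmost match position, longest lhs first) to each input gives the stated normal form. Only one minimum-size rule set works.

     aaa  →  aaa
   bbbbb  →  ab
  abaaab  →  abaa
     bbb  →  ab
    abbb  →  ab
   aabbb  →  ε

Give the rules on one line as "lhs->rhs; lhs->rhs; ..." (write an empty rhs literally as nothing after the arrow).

aab->a; abb->bb; bb->; bbb->ab

  | aaa
  | bbbbb => abbb => bbb => ab
  | abaaab => abaa
  | bbb => ab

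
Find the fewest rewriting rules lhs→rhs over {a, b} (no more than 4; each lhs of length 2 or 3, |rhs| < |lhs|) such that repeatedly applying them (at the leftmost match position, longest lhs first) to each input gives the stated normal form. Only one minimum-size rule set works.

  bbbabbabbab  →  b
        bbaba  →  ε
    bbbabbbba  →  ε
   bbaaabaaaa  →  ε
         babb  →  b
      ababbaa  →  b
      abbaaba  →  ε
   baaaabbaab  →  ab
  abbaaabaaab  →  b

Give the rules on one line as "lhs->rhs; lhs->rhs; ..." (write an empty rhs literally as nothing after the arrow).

aa->b; ba->; bb->b

  | bbbabbabbab => bbabbabbab => babbabbab => bbabbab => babbab => bbab => bab => b
  | bbaba => baba => ba => ε
  | bbbabbbba => bbabbbba => babbbba => bbbba => bbba => bba => ba => ε
  | bbaaabaaaa => baaabaaaa => aabaaaa => bbaaaa => baaaa => aaa => ba => ε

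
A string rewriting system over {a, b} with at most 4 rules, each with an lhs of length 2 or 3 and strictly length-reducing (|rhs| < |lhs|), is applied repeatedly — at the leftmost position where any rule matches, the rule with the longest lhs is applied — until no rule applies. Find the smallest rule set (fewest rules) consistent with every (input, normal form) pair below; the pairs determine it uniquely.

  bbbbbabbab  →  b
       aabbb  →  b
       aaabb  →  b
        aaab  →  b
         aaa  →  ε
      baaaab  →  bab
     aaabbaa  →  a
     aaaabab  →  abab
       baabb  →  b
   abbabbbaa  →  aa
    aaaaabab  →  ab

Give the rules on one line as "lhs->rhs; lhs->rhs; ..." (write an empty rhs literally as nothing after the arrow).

  | bbbbbabbab => bbbbabbab => bbbabbab => bbabbab => bbab => b
  | aabbb => bb => b
  | aaabb => bb => b
  | aaab => b

aaa->; aab->; bb->b; bba->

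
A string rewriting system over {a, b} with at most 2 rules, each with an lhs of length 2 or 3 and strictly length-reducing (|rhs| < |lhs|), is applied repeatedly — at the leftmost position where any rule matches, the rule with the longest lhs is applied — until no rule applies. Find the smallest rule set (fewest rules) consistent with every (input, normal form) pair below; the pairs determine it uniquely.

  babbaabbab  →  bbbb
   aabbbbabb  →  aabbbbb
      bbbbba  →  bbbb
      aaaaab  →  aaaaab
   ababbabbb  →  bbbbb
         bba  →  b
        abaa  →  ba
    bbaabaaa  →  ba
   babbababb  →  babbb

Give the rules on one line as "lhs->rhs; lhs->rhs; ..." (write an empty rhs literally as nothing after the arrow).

  | babbaabbab => bababbab => bbbbab => bbbb
  | aabbbbabb => aabbbbb
  | bbbbba => bbbb
  | aaaaab

aba->b; bba->b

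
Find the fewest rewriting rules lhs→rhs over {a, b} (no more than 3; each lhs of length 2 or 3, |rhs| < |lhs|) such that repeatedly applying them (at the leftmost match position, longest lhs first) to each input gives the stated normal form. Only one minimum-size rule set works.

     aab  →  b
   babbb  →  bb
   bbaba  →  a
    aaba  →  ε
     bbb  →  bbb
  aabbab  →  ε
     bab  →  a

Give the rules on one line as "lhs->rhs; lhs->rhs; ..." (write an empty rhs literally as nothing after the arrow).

ab->b; ba->; bab->a

  | aab => ab => b
  | babbb => abb => bb
  | bbaba => baa => a
  | aaba => aba => ba => ε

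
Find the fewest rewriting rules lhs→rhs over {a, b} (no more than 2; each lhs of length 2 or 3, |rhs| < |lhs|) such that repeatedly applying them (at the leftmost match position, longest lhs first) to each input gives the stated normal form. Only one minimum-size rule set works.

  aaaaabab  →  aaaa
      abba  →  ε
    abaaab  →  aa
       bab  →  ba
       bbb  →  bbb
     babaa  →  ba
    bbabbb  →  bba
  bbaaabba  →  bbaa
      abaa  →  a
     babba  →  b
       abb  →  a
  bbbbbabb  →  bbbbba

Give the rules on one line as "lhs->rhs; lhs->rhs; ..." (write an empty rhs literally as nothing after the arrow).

ab->a; aba->

  | aaaaabab => aaaab => aaaa
  | abba => aba => ε
  | abaaab => aab => aa
  | bab => ba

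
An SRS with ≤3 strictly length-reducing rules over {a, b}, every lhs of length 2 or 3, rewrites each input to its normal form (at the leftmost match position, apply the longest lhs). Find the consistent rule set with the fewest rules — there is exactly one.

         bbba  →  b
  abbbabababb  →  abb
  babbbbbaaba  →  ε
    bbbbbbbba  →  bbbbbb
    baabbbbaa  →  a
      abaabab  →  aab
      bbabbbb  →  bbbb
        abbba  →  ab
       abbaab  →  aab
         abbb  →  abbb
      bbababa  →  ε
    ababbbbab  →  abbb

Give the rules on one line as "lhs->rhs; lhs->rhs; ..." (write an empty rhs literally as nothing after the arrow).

ba->; bba->

  | bbba => b
  | abbbabababb => abbababb => ababb => abb
  | babbbbbaaba => bbbbbaaba => bbbaba => bba => ε
  | bbbbbbbba => bbbbbb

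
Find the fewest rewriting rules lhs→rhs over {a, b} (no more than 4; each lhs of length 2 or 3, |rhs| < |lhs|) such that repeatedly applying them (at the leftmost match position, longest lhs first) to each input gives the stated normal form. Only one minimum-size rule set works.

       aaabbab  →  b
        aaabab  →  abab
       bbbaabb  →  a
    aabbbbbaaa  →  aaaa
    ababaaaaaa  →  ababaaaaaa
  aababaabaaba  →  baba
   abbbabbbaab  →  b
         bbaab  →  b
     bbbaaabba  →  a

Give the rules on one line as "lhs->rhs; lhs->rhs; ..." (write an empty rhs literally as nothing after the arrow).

  | aaabbab => abbab => aab => b
  | aaabab => abab
  | bbbaabb => aaabb => abb => a
  | aabbbbbaaa => bbbbbaaa => abbaaa => aaaa

aab->b; bb->; bbb->a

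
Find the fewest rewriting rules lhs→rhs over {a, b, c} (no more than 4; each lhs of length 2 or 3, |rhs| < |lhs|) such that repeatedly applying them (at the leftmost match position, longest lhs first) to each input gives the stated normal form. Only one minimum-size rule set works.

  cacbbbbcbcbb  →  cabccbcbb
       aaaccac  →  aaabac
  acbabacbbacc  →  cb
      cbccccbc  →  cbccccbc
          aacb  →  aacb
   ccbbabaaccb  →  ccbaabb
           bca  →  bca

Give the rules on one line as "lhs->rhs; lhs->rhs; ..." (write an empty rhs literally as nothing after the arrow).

  | cacbbbbcbcbb => cacbbccbcbb => caccccbcbb => cabccbcbb
  | aaaccac => aaabac
  | acbabacbbacc => acacbbacc => cbbacc => cbbab => cb
  | cbccccbc

aca->; acc->ab; bab->; bbc->cc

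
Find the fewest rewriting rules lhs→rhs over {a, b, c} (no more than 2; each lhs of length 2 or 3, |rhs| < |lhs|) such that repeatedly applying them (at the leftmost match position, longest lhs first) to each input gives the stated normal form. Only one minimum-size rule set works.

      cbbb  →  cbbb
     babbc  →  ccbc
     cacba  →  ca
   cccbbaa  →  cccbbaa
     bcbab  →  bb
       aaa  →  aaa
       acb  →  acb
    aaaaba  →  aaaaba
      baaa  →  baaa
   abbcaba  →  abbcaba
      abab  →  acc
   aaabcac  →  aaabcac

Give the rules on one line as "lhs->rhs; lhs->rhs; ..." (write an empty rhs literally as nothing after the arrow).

  | cbbb
  | babbc => ccbc
  | cacba => ca
  | cccbbaa

bab->cc; cba->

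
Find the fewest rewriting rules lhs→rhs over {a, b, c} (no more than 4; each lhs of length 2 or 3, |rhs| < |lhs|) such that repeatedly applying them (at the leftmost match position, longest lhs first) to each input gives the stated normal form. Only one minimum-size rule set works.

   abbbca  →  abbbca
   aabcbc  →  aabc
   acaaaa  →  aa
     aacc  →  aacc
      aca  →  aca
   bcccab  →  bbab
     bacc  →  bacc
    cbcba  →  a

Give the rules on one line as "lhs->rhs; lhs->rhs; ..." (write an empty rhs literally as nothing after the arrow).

  | abbbca
  | aabcbc => aabc
  | acaaaa => acba => aa
  | aacc

aaa->b; cb->; ccc->b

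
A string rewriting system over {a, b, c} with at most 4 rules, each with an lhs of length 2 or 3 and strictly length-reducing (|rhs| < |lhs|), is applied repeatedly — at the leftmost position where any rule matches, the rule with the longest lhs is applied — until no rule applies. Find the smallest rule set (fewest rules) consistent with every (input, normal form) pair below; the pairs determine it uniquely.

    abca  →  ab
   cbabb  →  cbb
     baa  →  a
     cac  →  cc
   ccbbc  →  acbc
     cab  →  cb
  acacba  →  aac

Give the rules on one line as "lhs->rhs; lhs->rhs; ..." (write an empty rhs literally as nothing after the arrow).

ba->; bca->b; ca->c; ccb->ac

  | abca => ab
  | cbabb => cbb
  | baa => a
  | cac => cc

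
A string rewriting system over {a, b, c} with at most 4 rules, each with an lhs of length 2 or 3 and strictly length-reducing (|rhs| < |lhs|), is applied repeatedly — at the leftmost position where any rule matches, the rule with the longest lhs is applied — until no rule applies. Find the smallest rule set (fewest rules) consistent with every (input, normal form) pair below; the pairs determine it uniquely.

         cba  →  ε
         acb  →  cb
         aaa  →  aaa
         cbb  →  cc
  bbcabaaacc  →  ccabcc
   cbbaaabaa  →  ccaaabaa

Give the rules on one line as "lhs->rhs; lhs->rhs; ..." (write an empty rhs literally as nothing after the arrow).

ac->c; bb->c; cba->

  | cba => ε
  | acb => cb
  | aaa
  | cbb => cc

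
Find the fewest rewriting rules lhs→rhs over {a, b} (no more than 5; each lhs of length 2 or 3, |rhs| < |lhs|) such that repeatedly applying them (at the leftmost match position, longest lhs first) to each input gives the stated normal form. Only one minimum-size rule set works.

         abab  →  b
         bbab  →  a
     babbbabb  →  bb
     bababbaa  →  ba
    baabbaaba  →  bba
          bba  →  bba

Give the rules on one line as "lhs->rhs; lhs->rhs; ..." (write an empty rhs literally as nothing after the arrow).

  | abab => ab => b
  | bbab => bbb => a
  | babbbabb => bbbbabb => ababb => abb => bb
  | bababbaa => babbaa => bbbaa => aaa => ba

aa->b; ab->b; aba->a; bbb->a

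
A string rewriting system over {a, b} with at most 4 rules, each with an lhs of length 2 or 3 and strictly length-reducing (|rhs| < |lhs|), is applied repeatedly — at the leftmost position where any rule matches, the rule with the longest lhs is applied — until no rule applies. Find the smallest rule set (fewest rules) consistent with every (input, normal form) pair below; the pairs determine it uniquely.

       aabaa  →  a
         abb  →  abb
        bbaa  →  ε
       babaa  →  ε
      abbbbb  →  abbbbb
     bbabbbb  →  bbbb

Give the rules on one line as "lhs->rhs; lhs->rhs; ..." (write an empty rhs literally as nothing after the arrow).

  | aabaa => baa => a
  | abb
  | bbaa => ba => ε
  | babaa => aa => ε

aa->; ba->; bab->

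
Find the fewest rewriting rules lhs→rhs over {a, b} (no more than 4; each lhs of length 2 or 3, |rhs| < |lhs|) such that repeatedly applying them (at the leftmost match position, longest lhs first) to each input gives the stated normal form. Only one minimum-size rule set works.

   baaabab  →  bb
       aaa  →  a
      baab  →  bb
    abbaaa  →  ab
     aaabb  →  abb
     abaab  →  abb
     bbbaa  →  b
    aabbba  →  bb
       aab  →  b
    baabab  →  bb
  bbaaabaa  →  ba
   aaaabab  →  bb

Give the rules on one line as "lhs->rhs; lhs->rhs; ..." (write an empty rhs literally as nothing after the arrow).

  | baaabab => babab => bbab => bb
  | aaa => a
  | baab => bb
  | abbaaa => abaa => ab

aa->; bab->bb; bba->b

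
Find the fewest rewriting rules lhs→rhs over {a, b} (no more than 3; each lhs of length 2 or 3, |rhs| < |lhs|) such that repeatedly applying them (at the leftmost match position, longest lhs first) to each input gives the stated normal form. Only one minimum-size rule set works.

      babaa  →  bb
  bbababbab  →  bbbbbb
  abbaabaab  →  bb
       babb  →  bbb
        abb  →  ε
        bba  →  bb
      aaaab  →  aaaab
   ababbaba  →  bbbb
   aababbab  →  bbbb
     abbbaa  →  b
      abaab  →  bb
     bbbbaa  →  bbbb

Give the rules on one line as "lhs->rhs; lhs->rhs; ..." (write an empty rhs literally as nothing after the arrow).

aba->ba; abb->; ba->b

  | babaa => bbaa => bba => bb
  | bbababbab => bbbabbab => bbbbbab => bbbbbb
  | abbaabaab => aabaab => abaab => baab => bab => bb
  | babb => bbb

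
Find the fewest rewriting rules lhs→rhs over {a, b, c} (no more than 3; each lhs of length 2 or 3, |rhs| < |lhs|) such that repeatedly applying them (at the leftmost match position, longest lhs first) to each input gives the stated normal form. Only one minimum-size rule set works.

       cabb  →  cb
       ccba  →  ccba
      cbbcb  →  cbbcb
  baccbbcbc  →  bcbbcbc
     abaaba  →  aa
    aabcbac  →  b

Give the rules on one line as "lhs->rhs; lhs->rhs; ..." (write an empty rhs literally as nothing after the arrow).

  | cabb => cb
  | ccba
  | cbbcb
  | baccbbcbc => bcbbcbc

ab->; ac->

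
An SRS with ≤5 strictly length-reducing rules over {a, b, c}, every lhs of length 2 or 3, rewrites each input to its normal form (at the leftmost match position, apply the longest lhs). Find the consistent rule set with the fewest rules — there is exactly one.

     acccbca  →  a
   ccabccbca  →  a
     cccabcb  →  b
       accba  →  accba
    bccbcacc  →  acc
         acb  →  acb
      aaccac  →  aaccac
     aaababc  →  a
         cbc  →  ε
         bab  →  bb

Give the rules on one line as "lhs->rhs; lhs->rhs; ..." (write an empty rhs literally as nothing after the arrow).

ab->b; bbc->a; bc->; cbc->bc

  | acccbca => accbca => acbca => abca => bca => a
  | ccabccbca => ccbccbca => cbccbca => bccbca => cbca => bca => a
  | cccabcb => cccbcb => ccbcb => cbcb => bcb => b
  | accba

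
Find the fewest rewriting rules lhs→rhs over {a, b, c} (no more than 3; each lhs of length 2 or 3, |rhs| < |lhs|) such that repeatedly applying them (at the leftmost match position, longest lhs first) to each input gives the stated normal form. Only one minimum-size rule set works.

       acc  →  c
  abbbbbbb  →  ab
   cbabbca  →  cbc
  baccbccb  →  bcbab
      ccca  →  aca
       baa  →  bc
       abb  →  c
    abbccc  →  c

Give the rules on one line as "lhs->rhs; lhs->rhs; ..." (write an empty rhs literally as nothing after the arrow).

  | acc => aa => c
  | abbbbbbb => aabbbbb => cbbbbb => cabbb => caab => ccb => ab
  | cbabbca => cbaaca => cbcca => cbaa => cbc
  | baccbccb => baabccb => bcbccb => bcbab

aa->c; bb->a; cc->a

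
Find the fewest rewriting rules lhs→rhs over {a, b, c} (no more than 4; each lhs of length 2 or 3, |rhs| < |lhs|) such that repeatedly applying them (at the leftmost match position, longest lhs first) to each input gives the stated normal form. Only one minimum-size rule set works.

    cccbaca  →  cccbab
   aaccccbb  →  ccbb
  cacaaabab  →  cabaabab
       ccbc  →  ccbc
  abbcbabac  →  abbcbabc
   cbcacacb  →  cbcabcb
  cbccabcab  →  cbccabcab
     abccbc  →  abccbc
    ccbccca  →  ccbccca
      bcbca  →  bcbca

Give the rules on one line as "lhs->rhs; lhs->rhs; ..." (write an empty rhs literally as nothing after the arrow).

ac->c; aca->ab; acc->c

  | cccbaca => cccbab
  | aaccccbb => acccbb => ccbb
  | cacaaabab => cabaabab
  | ccbc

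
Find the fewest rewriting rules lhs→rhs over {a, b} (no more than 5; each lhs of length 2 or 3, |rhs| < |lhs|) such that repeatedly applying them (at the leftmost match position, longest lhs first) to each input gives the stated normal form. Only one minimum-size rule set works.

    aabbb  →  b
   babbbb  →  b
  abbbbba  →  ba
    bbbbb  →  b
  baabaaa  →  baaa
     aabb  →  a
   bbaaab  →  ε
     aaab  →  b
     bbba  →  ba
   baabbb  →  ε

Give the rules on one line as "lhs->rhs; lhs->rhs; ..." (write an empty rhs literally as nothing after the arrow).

ab->b; abb->; bb->; bba->ba

  | aabbb => ab => b
  | babbbb => bbb => b
  | abbbbba => bbba => ba
  | bbbbb => bbb => b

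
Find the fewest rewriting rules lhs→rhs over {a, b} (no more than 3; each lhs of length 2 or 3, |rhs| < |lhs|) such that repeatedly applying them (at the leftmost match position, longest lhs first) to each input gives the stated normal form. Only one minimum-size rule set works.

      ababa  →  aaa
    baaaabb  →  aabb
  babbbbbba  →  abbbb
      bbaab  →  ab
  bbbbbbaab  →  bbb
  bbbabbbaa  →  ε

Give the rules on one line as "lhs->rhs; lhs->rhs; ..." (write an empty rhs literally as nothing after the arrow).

ba->a; baa->; bba->

  | ababa => aaba => aaa
  | baaaabb => aabb
  | babbbbbba => abbbbbba => abbbb
  | bbaab => ab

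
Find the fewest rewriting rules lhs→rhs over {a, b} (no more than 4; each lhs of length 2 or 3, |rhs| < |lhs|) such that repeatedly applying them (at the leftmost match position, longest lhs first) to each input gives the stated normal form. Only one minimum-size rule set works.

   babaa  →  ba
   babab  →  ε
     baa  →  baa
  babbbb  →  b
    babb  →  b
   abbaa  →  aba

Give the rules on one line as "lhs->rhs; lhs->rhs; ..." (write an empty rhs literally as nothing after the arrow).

bab->bb; bb->; bba->b

  | babaa => bbaa => ba
  | babab => bbab => bb => ε
  | baa
  | babbbb => bbbbb => bbb => b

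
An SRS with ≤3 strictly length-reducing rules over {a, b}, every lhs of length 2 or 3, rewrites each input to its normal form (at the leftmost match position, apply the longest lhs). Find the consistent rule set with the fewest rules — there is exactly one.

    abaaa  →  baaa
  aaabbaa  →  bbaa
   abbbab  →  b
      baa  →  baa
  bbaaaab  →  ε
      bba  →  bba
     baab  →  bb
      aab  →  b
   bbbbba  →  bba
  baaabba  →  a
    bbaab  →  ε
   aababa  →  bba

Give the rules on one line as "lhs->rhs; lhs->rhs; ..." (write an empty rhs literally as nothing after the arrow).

ab->b; bbb->

  | abaaa => baaa
  | aaabbaa => aabbaa => abbaa => bbaa
  | abbbab => bbbab => ab => b
  | baa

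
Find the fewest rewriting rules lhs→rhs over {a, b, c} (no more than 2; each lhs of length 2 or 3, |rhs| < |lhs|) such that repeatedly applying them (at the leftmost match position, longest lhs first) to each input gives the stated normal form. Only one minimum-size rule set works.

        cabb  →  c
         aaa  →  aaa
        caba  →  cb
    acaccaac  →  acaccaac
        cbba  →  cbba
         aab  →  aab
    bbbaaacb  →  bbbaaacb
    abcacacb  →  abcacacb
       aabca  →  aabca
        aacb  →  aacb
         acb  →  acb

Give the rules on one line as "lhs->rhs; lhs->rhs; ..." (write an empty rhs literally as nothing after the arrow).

  | cabb => c
  | aaa
  | caba => cb
  | acaccaac

aba->b; abb->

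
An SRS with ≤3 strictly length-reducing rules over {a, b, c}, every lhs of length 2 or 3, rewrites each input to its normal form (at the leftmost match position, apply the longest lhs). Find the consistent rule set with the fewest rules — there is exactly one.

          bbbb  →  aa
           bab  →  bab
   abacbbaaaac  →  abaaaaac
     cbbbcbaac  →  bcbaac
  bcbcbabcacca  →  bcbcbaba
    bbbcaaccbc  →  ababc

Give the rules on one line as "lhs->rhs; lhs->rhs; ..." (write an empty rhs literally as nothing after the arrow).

bb->a; ca->; cc->

  | bbbb => abb => aa
  | bab
  | abacbbaaaac => abacaaaaac => abaaaaac
  | cbbbcbaac => cabcbaac => bcbaac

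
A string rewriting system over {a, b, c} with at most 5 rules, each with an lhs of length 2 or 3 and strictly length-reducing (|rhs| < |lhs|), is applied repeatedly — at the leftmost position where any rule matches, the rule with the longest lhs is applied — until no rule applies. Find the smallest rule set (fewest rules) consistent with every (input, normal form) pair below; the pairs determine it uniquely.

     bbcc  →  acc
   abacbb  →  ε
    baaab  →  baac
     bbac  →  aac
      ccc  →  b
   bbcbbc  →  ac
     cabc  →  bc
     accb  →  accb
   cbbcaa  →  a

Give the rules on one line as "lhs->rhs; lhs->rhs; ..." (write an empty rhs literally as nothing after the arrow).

  | bbcc => acc
  | abacbb => cacbb => cbb => ca => ε
  | baaab => baac
  | bbac => aac

ab->c; bb->a; ca->; ccc->b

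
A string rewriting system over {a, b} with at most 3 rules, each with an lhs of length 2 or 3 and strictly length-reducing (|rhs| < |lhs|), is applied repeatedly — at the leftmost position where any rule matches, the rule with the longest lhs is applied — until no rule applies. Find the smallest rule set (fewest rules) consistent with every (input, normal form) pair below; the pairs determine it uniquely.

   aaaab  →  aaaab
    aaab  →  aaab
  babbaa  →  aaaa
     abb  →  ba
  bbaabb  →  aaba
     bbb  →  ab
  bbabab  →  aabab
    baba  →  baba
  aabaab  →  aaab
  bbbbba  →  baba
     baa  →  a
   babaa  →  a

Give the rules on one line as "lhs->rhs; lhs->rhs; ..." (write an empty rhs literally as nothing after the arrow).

  | aaaab
  | aaab
  | babbaa => bbaaa => aaaa
  | abb => ba

abb->ba; baa->a; bb->a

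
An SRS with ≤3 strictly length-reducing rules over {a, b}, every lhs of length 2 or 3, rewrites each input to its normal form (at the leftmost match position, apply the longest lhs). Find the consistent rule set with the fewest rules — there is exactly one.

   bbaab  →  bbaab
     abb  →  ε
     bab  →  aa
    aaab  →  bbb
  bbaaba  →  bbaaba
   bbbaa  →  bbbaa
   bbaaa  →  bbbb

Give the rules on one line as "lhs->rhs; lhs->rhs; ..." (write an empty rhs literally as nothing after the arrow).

aaa->bb; abb->; bab->aa

  | bbaab
  | abb => ε
  | bab => aa
  | aaab => bbb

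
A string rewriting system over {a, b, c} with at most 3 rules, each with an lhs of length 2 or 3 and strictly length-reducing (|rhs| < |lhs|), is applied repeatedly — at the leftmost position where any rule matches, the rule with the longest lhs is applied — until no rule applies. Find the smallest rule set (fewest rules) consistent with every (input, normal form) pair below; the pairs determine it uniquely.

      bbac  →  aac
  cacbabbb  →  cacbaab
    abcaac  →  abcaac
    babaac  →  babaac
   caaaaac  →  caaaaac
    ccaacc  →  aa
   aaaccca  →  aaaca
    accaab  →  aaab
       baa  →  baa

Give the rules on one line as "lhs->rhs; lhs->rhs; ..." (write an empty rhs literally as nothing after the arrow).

bb->a; cc->

  | bbac => aac
  | cacbabbb => cacbaab
  | abcaac
  | babaac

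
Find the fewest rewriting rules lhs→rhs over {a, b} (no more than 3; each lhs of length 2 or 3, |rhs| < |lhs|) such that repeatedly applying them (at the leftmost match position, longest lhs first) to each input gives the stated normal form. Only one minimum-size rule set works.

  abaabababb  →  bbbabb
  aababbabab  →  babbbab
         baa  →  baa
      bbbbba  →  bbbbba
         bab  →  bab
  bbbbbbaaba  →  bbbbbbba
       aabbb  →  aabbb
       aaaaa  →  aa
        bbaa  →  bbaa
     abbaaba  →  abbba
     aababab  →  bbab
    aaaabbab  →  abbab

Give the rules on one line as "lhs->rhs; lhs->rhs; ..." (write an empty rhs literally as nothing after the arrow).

  | abaabababb => baabababb => babababb => bbababb => bbbabb
  | aababbabab => ababbabab => babbabab => babbbab
  | baa
  | bbbbba

aaa->; aba->ba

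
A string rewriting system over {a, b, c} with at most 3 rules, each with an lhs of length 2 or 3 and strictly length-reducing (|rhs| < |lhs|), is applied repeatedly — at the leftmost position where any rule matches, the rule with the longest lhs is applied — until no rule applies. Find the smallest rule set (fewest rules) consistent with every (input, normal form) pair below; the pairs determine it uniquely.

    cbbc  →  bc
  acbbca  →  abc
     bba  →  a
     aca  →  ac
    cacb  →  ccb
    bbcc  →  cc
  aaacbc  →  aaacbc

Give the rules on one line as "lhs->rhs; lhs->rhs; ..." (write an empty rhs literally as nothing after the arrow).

  | cbbc => bc
  | acbbca => abca => abc
  | bba => a
  | aca => ac

bb->; ca->c; cbb->b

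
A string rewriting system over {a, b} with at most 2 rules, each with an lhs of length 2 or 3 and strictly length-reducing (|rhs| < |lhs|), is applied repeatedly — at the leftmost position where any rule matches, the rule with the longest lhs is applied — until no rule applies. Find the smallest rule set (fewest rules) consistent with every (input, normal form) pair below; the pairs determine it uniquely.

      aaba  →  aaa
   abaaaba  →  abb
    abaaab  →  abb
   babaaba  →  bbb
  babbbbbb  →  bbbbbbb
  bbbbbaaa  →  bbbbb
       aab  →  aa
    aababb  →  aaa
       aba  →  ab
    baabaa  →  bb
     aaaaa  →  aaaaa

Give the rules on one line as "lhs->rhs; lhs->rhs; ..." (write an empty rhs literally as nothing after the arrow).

aab->aa; ba->b

  | aaba => aaa
  | abaaaba => abaaba => ababa => abba => abb
  | abaaab => abaab => abab => abb
  | babaaba => bbaaba => bbaba => bbba => bbb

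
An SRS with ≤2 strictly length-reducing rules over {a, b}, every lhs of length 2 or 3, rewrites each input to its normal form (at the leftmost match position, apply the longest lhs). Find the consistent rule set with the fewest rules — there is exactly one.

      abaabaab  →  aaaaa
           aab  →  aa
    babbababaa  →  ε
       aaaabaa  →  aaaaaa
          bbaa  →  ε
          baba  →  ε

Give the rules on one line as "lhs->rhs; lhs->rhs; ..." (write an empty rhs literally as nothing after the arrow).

  | abaabaab => aaabaab => aaaaab => aaaaa
  | aab => aa
  | babbababaa => bbababaa => bbabaa => bbaa => ba => ε
  | aaaabaa => aaaaaa

ab->a; ba->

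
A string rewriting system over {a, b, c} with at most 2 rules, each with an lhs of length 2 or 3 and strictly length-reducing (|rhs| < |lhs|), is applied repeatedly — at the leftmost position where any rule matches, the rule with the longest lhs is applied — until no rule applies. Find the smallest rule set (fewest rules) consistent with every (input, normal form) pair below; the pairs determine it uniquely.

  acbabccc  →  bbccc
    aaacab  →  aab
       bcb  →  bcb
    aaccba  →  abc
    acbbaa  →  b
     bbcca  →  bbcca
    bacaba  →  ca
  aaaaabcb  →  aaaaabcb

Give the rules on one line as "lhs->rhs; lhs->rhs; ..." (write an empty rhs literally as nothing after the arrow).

ac->b; ba->

  | acbabccc => bbabccc => bbccc
  | aaacab => aabab => aab
  | bcb
  | aaccba => abcba => abc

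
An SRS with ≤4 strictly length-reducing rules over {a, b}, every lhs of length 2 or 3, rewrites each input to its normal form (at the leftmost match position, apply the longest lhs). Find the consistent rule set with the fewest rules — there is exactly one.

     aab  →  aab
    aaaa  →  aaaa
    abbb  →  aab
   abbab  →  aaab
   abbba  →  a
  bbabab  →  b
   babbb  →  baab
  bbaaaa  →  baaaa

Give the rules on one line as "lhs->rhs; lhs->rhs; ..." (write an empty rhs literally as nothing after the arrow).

  | aab
  | aaaa
  | abbb => aab
  | abbab => aaab

aba->; abb->aa; bb->b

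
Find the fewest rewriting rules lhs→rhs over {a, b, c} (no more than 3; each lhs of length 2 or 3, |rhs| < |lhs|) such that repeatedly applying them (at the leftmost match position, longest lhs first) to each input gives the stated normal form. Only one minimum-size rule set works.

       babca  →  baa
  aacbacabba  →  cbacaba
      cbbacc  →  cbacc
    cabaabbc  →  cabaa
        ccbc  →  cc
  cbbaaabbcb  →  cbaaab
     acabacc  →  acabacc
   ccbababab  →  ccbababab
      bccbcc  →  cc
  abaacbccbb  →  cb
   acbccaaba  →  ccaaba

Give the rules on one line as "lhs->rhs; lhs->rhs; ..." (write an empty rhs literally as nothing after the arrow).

acb->cb; bb->b; bc->

  | babca => baa
  | aacbacabba => acbacabba => cbacabba => cbacaba
  | cbbacc => cbacc
  | cabaabbc => cabaabc => cabaa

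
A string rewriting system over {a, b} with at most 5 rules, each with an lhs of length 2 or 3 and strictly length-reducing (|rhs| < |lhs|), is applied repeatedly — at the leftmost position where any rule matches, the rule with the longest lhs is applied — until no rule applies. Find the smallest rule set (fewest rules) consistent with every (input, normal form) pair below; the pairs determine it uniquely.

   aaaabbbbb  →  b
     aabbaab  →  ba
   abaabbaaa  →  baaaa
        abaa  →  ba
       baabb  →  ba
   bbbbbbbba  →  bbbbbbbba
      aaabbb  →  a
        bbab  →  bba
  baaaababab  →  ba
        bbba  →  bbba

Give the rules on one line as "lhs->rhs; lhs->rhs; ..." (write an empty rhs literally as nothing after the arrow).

  | aaaabbbbb => aaabbbb => aabbb => abb => b
  | aabbaab => abaab => bab => ba
  | abaabbaaa => babbaaa => babaaa => baaaa
  | abaa => ba

ab->a; aba->b; abb->b; bab->ba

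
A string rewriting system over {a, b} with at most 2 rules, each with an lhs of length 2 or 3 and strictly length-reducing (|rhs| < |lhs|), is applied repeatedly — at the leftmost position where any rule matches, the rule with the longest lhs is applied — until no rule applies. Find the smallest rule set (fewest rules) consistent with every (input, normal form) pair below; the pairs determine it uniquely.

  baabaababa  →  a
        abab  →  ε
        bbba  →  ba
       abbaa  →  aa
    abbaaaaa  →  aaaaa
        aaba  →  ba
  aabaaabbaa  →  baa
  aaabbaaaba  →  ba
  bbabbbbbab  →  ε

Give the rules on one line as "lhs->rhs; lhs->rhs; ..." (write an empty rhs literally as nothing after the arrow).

  | baabaababa => babaababa => bbaababa => aababa => ababa => baba => bba => a
  | abab => bab => bb => ε
  | bbba => ba
  | abbaa => bbaa => aa

ab->b; bb->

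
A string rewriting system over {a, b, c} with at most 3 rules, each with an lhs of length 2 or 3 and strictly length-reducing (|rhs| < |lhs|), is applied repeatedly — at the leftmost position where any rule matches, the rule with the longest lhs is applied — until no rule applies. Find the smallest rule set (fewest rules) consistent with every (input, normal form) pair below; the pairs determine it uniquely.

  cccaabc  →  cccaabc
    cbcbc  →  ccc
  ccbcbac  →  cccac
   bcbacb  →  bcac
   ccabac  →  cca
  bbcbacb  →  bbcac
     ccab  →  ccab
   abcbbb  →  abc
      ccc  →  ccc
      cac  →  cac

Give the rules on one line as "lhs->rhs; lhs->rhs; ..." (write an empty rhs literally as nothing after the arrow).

bac->; cb->c

  | cccaabc
  | cbcbc => ccbc => ccc
  | ccbcbac => cccbac => cccac
  | bcbacb => bcacb => bcac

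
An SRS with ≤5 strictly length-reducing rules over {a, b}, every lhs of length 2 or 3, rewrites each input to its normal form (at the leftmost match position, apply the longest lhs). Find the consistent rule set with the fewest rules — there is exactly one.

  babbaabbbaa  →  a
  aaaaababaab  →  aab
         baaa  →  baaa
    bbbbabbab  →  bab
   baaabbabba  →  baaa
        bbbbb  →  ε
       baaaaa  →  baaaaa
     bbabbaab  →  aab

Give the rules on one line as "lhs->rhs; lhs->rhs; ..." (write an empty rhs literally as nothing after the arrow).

aba->bb; abb->; bb->; bbb->

  | babbaabbbaa => baabbbaa => babaa => bbba => a
  | aaaaababaab => aaaabbbaab => aaabaab => aabbab => aab
  | baaa
  | bbbbabbab => babbab => bab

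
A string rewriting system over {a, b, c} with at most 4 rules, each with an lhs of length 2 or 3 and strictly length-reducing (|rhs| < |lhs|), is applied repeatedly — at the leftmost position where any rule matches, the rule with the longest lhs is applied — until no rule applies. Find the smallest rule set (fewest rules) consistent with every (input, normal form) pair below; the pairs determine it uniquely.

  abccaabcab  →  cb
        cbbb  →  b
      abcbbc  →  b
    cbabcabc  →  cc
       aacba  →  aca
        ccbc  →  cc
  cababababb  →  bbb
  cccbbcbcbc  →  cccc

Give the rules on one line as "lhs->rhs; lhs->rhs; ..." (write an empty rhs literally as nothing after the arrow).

ab->b; acb->c; bc->; cbb->a

  | abccaabcab => bccaabcab => caabcab => cabcab => cbcab => cab => cb
  | cbbb => ab => b
  | abcbbc => bcbbc => bbc => b
  | cbabcabc => cbbcabc => acabc => acbc => cc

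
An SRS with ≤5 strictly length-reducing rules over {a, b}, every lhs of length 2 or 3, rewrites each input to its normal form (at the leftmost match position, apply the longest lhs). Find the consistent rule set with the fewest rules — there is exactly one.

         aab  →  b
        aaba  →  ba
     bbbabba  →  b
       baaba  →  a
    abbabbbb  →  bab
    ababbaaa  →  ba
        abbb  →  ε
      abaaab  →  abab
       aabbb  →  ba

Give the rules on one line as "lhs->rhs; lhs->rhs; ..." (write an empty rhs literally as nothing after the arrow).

aa->; abb->b; bb->; bbb->ba

  | aab => b
  | aaba => ba
  | bbbabba => baabba => bbba => baa => b
  | baaba => bba => a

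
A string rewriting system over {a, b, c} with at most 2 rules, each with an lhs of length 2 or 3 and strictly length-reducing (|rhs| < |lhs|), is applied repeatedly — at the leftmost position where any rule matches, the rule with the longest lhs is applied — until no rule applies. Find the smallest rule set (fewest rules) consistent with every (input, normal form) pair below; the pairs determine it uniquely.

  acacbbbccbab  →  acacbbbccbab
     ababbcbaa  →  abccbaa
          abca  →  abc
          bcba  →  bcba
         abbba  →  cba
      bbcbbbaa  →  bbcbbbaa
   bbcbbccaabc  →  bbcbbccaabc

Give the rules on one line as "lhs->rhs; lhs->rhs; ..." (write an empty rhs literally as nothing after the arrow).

abb->c; bca->bc

  | acacbbbccbab
  | ababbcbaa => abccbaa
  | abca => abc
  | bcba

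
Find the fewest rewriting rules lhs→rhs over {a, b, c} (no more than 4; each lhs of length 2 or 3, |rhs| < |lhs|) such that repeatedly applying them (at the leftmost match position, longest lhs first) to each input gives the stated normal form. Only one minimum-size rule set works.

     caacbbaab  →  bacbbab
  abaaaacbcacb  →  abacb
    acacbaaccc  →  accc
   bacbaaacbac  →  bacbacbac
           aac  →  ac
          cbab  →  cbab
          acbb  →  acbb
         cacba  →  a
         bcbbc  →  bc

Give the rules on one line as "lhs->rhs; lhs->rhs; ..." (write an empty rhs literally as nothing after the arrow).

  | caacbbaab => bacbbaab => bacbbab
  | abaaaacbcacb => abaaacbcacb => abaacbcacb => abacbcacb => abacbbcb => abacb
  | acacbaaccc => abcbaaccc => aaaccc => aaccc => accc
  | bacbaaacbac => bacbaacbac => bacbacbac

aa->a; bcb->; ca->b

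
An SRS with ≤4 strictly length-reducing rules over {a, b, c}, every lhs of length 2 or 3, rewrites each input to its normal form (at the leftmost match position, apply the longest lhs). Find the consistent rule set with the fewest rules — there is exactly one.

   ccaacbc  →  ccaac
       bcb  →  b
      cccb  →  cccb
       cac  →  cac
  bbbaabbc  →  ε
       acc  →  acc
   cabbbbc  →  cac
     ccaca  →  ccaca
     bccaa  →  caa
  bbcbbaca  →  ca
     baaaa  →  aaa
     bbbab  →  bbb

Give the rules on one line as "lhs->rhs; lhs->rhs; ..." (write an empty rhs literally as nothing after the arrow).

  | ccaacbc => ccaac
  | bcb => b
  | cccb
  | cac

ba->; bbc->c; bc->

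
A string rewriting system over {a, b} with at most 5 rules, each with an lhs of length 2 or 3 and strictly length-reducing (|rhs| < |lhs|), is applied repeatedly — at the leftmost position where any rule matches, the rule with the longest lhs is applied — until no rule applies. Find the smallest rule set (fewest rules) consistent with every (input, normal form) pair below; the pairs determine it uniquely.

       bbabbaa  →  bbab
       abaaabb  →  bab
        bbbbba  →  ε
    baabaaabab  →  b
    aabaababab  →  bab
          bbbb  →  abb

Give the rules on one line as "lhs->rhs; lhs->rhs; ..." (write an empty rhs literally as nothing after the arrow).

  | bbabbaa => bbab
  | abaaabb => aabb => bab
  | bbbbba => abbba => aaba => baa => ε
  | baabaaabab => baaabab => abab => b

aab->ba; aba->; baa->; bbb->ab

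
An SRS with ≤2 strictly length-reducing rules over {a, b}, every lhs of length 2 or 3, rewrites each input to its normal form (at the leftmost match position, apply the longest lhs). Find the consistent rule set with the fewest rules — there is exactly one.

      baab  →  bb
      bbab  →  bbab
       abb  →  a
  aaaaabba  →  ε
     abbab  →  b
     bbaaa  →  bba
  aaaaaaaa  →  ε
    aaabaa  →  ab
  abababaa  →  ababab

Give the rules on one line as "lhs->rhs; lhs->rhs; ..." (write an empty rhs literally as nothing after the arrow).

aa->; abb->a

  | baab => bb
  | bbab
  | abb => a
  | aaaaabba => aaabba => abba => aa => ε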